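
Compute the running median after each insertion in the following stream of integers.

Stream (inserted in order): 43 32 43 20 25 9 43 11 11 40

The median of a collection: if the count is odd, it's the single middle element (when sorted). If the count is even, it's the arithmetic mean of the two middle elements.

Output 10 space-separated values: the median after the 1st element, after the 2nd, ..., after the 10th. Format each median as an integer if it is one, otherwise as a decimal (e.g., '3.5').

Step 1: insert 43 -> lo=[43] (size 1, max 43) hi=[] (size 0) -> median=43
Step 2: insert 32 -> lo=[32] (size 1, max 32) hi=[43] (size 1, min 43) -> median=37.5
Step 3: insert 43 -> lo=[32, 43] (size 2, max 43) hi=[43] (size 1, min 43) -> median=43
Step 4: insert 20 -> lo=[20, 32] (size 2, max 32) hi=[43, 43] (size 2, min 43) -> median=37.5
Step 5: insert 25 -> lo=[20, 25, 32] (size 3, max 32) hi=[43, 43] (size 2, min 43) -> median=32
Step 6: insert 9 -> lo=[9, 20, 25] (size 3, max 25) hi=[32, 43, 43] (size 3, min 32) -> median=28.5
Step 7: insert 43 -> lo=[9, 20, 25, 32] (size 4, max 32) hi=[43, 43, 43] (size 3, min 43) -> median=32
Step 8: insert 11 -> lo=[9, 11, 20, 25] (size 4, max 25) hi=[32, 43, 43, 43] (size 4, min 32) -> median=28.5
Step 9: insert 11 -> lo=[9, 11, 11, 20, 25] (size 5, max 25) hi=[32, 43, 43, 43] (size 4, min 32) -> median=25
Step 10: insert 40 -> lo=[9, 11, 11, 20, 25] (size 5, max 25) hi=[32, 40, 43, 43, 43] (size 5, min 32) -> median=28.5

Answer: 43 37.5 43 37.5 32 28.5 32 28.5 25 28.5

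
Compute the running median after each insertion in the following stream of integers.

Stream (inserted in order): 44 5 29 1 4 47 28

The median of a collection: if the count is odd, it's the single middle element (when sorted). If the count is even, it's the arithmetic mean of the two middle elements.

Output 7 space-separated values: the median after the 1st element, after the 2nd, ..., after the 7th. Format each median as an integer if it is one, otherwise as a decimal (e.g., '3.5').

Answer: 44 24.5 29 17 5 17 28

Derivation:
Step 1: insert 44 -> lo=[44] (size 1, max 44) hi=[] (size 0) -> median=44
Step 2: insert 5 -> lo=[5] (size 1, max 5) hi=[44] (size 1, min 44) -> median=24.5
Step 3: insert 29 -> lo=[5, 29] (size 2, max 29) hi=[44] (size 1, min 44) -> median=29
Step 4: insert 1 -> lo=[1, 5] (size 2, max 5) hi=[29, 44] (size 2, min 29) -> median=17
Step 5: insert 4 -> lo=[1, 4, 5] (size 3, max 5) hi=[29, 44] (size 2, min 29) -> median=5
Step 6: insert 47 -> lo=[1, 4, 5] (size 3, max 5) hi=[29, 44, 47] (size 3, min 29) -> median=17
Step 7: insert 28 -> lo=[1, 4, 5, 28] (size 4, max 28) hi=[29, 44, 47] (size 3, min 29) -> median=28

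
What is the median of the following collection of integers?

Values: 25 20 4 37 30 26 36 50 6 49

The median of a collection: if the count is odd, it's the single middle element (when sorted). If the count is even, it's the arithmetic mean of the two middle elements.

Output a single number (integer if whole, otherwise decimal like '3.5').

Answer: 28

Derivation:
Step 1: insert 25 -> lo=[25] (size 1, max 25) hi=[] (size 0) -> median=25
Step 2: insert 20 -> lo=[20] (size 1, max 20) hi=[25] (size 1, min 25) -> median=22.5
Step 3: insert 4 -> lo=[4, 20] (size 2, max 20) hi=[25] (size 1, min 25) -> median=20
Step 4: insert 37 -> lo=[4, 20] (size 2, max 20) hi=[25, 37] (size 2, min 25) -> median=22.5
Step 5: insert 30 -> lo=[4, 20, 25] (size 3, max 25) hi=[30, 37] (size 2, min 30) -> median=25
Step 6: insert 26 -> lo=[4, 20, 25] (size 3, max 25) hi=[26, 30, 37] (size 3, min 26) -> median=25.5
Step 7: insert 36 -> lo=[4, 20, 25, 26] (size 4, max 26) hi=[30, 36, 37] (size 3, min 30) -> median=26
Step 8: insert 50 -> lo=[4, 20, 25, 26] (size 4, max 26) hi=[30, 36, 37, 50] (size 4, min 30) -> median=28
Step 9: insert 6 -> lo=[4, 6, 20, 25, 26] (size 5, max 26) hi=[30, 36, 37, 50] (size 4, min 30) -> median=26
Step 10: insert 49 -> lo=[4, 6, 20, 25, 26] (size 5, max 26) hi=[30, 36, 37, 49, 50] (size 5, min 30) -> median=28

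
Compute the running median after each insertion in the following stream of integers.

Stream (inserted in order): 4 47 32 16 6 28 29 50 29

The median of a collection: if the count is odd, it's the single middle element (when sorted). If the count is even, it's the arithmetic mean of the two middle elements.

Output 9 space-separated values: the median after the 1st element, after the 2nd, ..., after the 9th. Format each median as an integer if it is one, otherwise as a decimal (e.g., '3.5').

Answer: 4 25.5 32 24 16 22 28 28.5 29

Derivation:
Step 1: insert 4 -> lo=[4] (size 1, max 4) hi=[] (size 0) -> median=4
Step 2: insert 47 -> lo=[4] (size 1, max 4) hi=[47] (size 1, min 47) -> median=25.5
Step 3: insert 32 -> lo=[4, 32] (size 2, max 32) hi=[47] (size 1, min 47) -> median=32
Step 4: insert 16 -> lo=[4, 16] (size 2, max 16) hi=[32, 47] (size 2, min 32) -> median=24
Step 5: insert 6 -> lo=[4, 6, 16] (size 3, max 16) hi=[32, 47] (size 2, min 32) -> median=16
Step 6: insert 28 -> lo=[4, 6, 16] (size 3, max 16) hi=[28, 32, 47] (size 3, min 28) -> median=22
Step 7: insert 29 -> lo=[4, 6, 16, 28] (size 4, max 28) hi=[29, 32, 47] (size 3, min 29) -> median=28
Step 8: insert 50 -> lo=[4, 6, 16, 28] (size 4, max 28) hi=[29, 32, 47, 50] (size 4, min 29) -> median=28.5
Step 9: insert 29 -> lo=[4, 6, 16, 28, 29] (size 5, max 29) hi=[29, 32, 47, 50] (size 4, min 29) -> median=29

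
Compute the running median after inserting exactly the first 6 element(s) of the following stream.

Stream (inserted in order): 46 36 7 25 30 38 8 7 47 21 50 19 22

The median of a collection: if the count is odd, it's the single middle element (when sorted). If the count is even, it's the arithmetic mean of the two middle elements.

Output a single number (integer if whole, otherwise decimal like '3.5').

Answer: 33

Derivation:
Step 1: insert 46 -> lo=[46] (size 1, max 46) hi=[] (size 0) -> median=46
Step 2: insert 36 -> lo=[36] (size 1, max 36) hi=[46] (size 1, min 46) -> median=41
Step 3: insert 7 -> lo=[7, 36] (size 2, max 36) hi=[46] (size 1, min 46) -> median=36
Step 4: insert 25 -> lo=[7, 25] (size 2, max 25) hi=[36, 46] (size 2, min 36) -> median=30.5
Step 5: insert 30 -> lo=[7, 25, 30] (size 3, max 30) hi=[36, 46] (size 2, min 36) -> median=30
Step 6: insert 38 -> lo=[7, 25, 30] (size 3, max 30) hi=[36, 38, 46] (size 3, min 36) -> median=33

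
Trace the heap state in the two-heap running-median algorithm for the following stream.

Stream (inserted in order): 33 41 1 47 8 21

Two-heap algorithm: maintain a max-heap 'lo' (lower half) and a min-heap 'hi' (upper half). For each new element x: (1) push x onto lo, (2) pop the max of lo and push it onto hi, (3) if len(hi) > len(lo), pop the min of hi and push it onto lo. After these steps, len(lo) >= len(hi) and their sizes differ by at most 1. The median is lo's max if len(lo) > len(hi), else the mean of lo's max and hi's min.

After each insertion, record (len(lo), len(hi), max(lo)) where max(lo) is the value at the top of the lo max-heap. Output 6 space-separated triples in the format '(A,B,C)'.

Step 1: insert 33 -> lo=[33] hi=[] -> (len(lo)=1, len(hi)=0, max(lo)=33)
Step 2: insert 41 -> lo=[33] hi=[41] -> (len(lo)=1, len(hi)=1, max(lo)=33)
Step 3: insert 1 -> lo=[1, 33] hi=[41] -> (len(lo)=2, len(hi)=1, max(lo)=33)
Step 4: insert 47 -> lo=[1, 33] hi=[41, 47] -> (len(lo)=2, len(hi)=2, max(lo)=33)
Step 5: insert 8 -> lo=[1, 8, 33] hi=[41, 47] -> (len(lo)=3, len(hi)=2, max(lo)=33)
Step 6: insert 21 -> lo=[1, 8, 21] hi=[33, 41, 47] -> (len(lo)=3, len(hi)=3, max(lo)=21)

Answer: (1,0,33) (1,1,33) (2,1,33) (2,2,33) (3,2,33) (3,3,21)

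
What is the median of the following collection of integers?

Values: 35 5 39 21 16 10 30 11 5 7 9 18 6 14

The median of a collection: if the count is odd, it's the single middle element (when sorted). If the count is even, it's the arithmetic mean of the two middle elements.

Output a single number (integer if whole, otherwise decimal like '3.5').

Answer: 12.5

Derivation:
Step 1: insert 35 -> lo=[35] (size 1, max 35) hi=[] (size 0) -> median=35
Step 2: insert 5 -> lo=[5] (size 1, max 5) hi=[35] (size 1, min 35) -> median=20
Step 3: insert 39 -> lo=[5, 35] (size 2, max 35) hi=[39] (size 1, min 39) -> median=35
Step 4: insert 21 -> lo=[5, 21] (size 2, max 21) hi=[35, 39] (size 2, min 35) -> median=28
Step 5: insert 16 -> lo=[5, 16, 21] (size 3, max 21) hi=[35, 39] (size 2, min 35) -> median=21
Step 6: insert 10 -> lo=[5, 10, 16] (size 3, max 16) hi=[21, 35, 39] (size 3, min 21) -> median=18.5
Step 7: insert 30 -> lo=[5, 10, 16, 21] (size 4, max 21) hi=[30, 35, 39] (size 3, min 30) -> median=21
Step 8: insert 11 -> lo=[5, 10, 11, 16] (size 4, max 16) hi=[21, 30, 35, 39] (size 4, min 21) -> median=18.5
Step 9: insert 5 -> lo=[5, 5, 10, 11, 16] (size 5, max 16) hi=[21, 30, 35, 39] (size 4, min 21) -> median=16
Step 10: insert 7 -> lo=[5, 5, 7, 10, 11] (size 5, max 11) hi=[16, 21, 30, 35, 39] (size 5, min 16) -> median=13.5
Step 11: insert 9 -> lo=[5, 5, 7, 9, 10, 11] (size 6, max 11) hi=[16, 21, 30, 35, 39] (size 5, min 16) -> median=11
Step 12: insert 18 -> lo=[5, 5, 7, 9, 10, 11] (size 6, max 11) hi=[16, 18, 21, 30, 35, 39] (size 6, min 16) -> median=13.5
Step 13: insert 6 -> lo=[5, 5, 6, 7, 9, 10, 11] (size 7, max 11) hi=[16, 18, 21, 30, 35, 39] (size 6, min 16) -> median=11
Step 14: insert 14 -> lo=[5, 5, 6, 7, 9, 10, 11] (size 7, max 11) hi=[14, 16, 18, 21, 30, 35, 39] (size 7, min 14) -> median=12.5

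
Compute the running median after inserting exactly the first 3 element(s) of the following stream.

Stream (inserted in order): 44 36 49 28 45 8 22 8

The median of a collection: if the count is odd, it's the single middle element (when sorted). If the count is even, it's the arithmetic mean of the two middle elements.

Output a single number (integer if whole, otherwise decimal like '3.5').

Answer: 44

Derivation:
Step 1: insert 44 -> lo=[44] (size 1, max 44) hi=[] (size 0) -> median=44
Step 2: insert 36 -> lo=[36] (size 1, max 36) hi=[44] (size 1, min 44) -> median=40
Step 3: insert 49 -> lo=[36, 44] (size 2, max 44) hi=[49] (size 1, min 49) -> median=44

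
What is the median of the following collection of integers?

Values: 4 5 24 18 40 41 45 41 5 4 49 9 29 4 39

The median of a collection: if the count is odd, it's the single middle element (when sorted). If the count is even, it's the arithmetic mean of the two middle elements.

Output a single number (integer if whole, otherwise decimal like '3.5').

Step 1: insert 4 -> lo=[4] (size 1, max 4) hi=[] (size 0) -> median=4
Step 2: insert 5 -> lo=[4] (size 1, max 4) hi=[5] (size 1, min 5) -> median=4.5
Step 3: insert 24 -> lo=[4, 5] (size 2, max 5) hi=[24] (size 1, min 24) -> median=5
Step 4: insert 18 -> lo=[4, 5] (size 2, max 5) hi=[18, 24] (size 2, min 18) -> median=11.5
Step 5: insert 40 -> lo=[4, 5, 18] (size 3, max 18) hi=[24, 40] (size 2, min 24) -> median=18
Step 6: insert 41 -> lo=[4, 5, 18] (size 3, max 18) hi=[24, 40, 41] (size 3, min 24) -> median=21
Step 7: insert 45 -> lo=[4, 5, 18, 24] (size 4, max 24) hi=[40, 41, 45] (size 3, min 40) -> median=24
Step 8: insert 41 -> lo=[4, 5, 18, 24] (size 4, max 24) hi=[40, 41, 41, 45] (size 4, min 40) -> median=32
Step 9: insert 5 -> lo=[4, 5, 5, 18, 24] (size 5, max 24) hi=[40, 41, 41, 45] (size 4, min 40) -> median=24
Step 10: insert 4 -> lo=[4, 4, 5, 5, 18] (size 5, max 18) hi=[24, 40, 41, 41, 45] (size 5, min 24) -> median=21
Step 11: insert 49 -> lo=[4, 4, 5, 5, 18, 24] (size 6, max 24) hi=[40, 41, 41, 45, 49] (size 5, min 40) -> median=24
Step 12: insert 9 -> lo=[4, 4, 5, 5, 9, 18] (size 6, max 18) hi=[24, 40, 41, 41, 45, 49] (size 6, min 24) -> median=21
Step 13: insert 29 -> lo=[4, 4, 5, 5, 9, 18, 24] (size 7, max 24) hi=[29, 40, 41, 41, 45, 49] (size 6, min 29) -> median=24
Step 14: insert 4 -> lo=[4, 4, 4, 5, 5, 9, 18] (size 7, max 18) hi=[24, 29, 40, 41, 41, 45, 49] (size 7, min 24) -> median=21
Step 15: insert 39 -> lo=[4, 4, 4, 5, 5, 9, 18, 24] (size 8, max 24) hi=[29, 39, 40, 41, 41, 45, 49] (size 7, min 29) -> median=24

Answer: 24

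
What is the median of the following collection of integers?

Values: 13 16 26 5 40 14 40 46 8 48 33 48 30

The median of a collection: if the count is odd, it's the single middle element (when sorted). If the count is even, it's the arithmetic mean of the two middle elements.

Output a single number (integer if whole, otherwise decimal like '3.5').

Step 1: insert 13 -> lo=[13] (size 1, max 13) hi=[] (size 0) -> median=13
Step 2: insert 16 -> lo=[13] (size 1, max 13) hi=[16] (size 1, min 16) -> median=14.5
Step 3: insert 26 -> lo=[13, 16] (size 2, max 16) hi=[26] (size 1, min 26) -> median=16
Step 4: insert 5 -> lo=[5, 13] (size 2, max 13) hi=[16, 26] (size 2, min 16) -> median=14.5
Step 5: insert 40 -> lo=[5, 13, 16] (size 3, max 16) hi=[26, 40] (size 2, min 26) -> median=16
Step 6: insert 14 -> lo=[5, 13, 14] (size 3, max 14) hi=[16, 26, 40] (size 3, min 16) -> median=15
Step 7: insert 40 -> lo=[5, 13, 14, 16] (size 4, max 16) hi=[26, 40, 40] (size 3, min 26) -> median=16
Step 8: insert 46 -> lo=[5, 13, 14, 16] (size 4, max 16) hi=[26, 40, 40, 46] (size 4, min 26) -> median=21
Step 9: insert 8 -> lo=[5, 8, 13, 14, 16] (size 5, max 16) hi=[26, 40, 40, 46] (size 4, min 26) -> median=16
Step 10: insert 48 -> lo=[5, 8, 13, 14, 16] (size 5, max 16) hi=[26, 40, 40, 46, 48] (size 5, min 26) -> median=21
Step 11: insert 33 -> lo=[5, 8, 13, 14, 16, 26] (size 6, max 26) hi=[33, 40, 40, 46, 48] (size 5, min 33) -> median=26
Step 12: insert 48 -> lo=[5, 8, 13, 14, 16, 26] (size 6, max 26) hi=[33, 40, 40, 46, 48, 48] (size 6, min 33) -> median=29.5
Step 13: insert 30 -> lo=[5, 8, 13, 14, 16, 26, 30] (size 7, max 30) hi=[33, 40, 40, 46, 48, 48] (size 6, min 33) -> median=30

Answer: 30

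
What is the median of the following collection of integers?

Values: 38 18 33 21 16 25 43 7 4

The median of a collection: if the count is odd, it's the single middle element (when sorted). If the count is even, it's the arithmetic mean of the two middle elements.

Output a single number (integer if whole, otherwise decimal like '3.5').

Answer: 21

Derivation:
Step 1: insert 38 -> lo=[38] (size 1, max 38) hi=[] (size 0) -> median=38
Step 2: insert 18 -> lo=[18] (size 1, max 18) hi=[38] (size 1, min 38) -> median=28
Step 3: insert 33 -> lo=[18, 33] (size 2, max 33) hi=[38] (size 1, min 38) -> median=33
Step 4: insert 21 -> lo=[18, 21] (size 2, max 21) hi=[33, 38] (size 2, min 33) -> median=27
Step 5: insert 16 -> lo=[16, 18, 21] (size 3, max 21) hi=[33, 38] (size 2, min 33) -> median=21
Step 6: insert 25 -> lo=[16, 18, 21] (size 3, max 21) hi=[25, 33, 38] (size 3, min 25) -> median=23
Step 7: insert 43 -> lo=[16, 18, 21, 25] (size 4, max 25) hi=[33, 38, 43] (size 3, min 33) -> median=25
Step 8: insert 7 -> lo=[7, 16, 18, 21] (size 4, max 21) hi=[25, 33, 38, 43] (size 4, min 25) -> median=23
Step 9: insert 4 -> lo=[4, 7, 16, 18, 21] (size 5, max 21) hi=[25, 33, 38, 43] (size 4, min 25) -> median=21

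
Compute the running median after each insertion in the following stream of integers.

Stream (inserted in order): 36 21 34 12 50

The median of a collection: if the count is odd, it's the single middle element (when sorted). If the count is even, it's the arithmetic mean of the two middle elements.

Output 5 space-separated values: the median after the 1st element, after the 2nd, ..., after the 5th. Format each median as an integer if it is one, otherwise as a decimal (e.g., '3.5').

Answer: 36 28.5 34 27.5 34

Derivation:
Step 1: insert 36 -> lo=[36] (size 1, max 36) hi=[] (size 0) -> median=36
Step 2: insert 21 -> lo=[21] (size 1, max 21) hi=[36] (size 1, min 36) -> median=28.5
Step 3: insert 34 -> lo=[21, 34] (size 2, max 34) hi=[36] (size 1, min 36) -> median=34
Step 4: insert 12 -> lo=[12, 21] (size 2, max 21) hi=[34, 36] (size 2, min 34) -> median=27.5
Step 5: insert 50 -> lo=[12, 21, 34] (size 3, max 34) hi=[36, 50] (size 2, min 36) -> median=34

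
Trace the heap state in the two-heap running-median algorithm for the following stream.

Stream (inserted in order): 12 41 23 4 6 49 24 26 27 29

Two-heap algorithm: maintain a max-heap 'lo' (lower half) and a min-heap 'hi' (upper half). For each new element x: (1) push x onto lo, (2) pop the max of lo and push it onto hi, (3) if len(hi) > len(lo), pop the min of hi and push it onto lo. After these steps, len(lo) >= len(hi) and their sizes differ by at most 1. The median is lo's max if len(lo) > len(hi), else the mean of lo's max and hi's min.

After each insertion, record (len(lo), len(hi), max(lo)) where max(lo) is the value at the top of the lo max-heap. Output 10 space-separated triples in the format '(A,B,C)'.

Step 1: insert 12 -> lo=[12] hi=[] -> (len(lo)=1, len(hi)=0, max(lo)=12)
Step 2: insert 41 -> lo=[12] hi=[41] -> (len(lo)=1, len(hi)=1, max(lo)=12)
Step 3: insert 23 -> lo=[12, 23] hi=[41] -> (len(lo)=2, len(hi)=1, max(lo)=23)
Step 4: insert 4 -> lo=[4, 12] hi=[23, 41] -> (len(lo)=2, len(hi)=2, max(lo)=12)
Step 5: insert 6 -> lo=[4, 6, 12] hi=[23, 41] -> (len(lo)=3, len(hi)=2, max(lo)=12)
Step 6: insert 49 -> lo=[4, 6, 12] hi=[23, 41, 49] -> (len(lo)=3, len(hi)=3, max(lo)=12)
Step 7: insert 24 -> lo=[4, 6, 12, 23] hi=[24, 41, 49] -> (len(lo)=4, len(hi)=3, max(lo)=23)
Step 8: insert 26 -> lo=[4, 6, 12, 23] hi=[24, 26, 41, 49] -> (len(lo)=4, len(hi)=4, max(lo)=23)
Step 9: insert 27 -> lo=[4, 6, 12, 23, 24] hi=[26, 27, 41, 49] -> (len(lo)=5, len(hi)=4, max(lo)=24)
Step 10: insert 29 -> lo=[4, 6, 12, 23, 24] hi=[26, 27, 29, 41, 49] -> (len(lo)=5, len(hi)=5, max(lo)=24)

Answer: (1,0,12) (1,1,12) (2,1,23) (2,2,12) (3,2,12) (3,3,12) (4,3,23) (4,4,23) (5,4,24) (5,5,24)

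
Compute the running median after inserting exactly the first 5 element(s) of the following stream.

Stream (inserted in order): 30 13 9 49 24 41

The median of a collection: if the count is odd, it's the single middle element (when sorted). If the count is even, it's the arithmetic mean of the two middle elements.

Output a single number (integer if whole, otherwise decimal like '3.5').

Step 1: insert 30 -> lo=[30] (size 1, max 30) hi=[] (size 0) -> median=30
Step 2: insert 13 -> lo=[13] (size 1, max 13) hi=[30] (size 1, min 30) -> median=21.5
Step 3: insert 9 -> lo=[9, 13] (size 2, max 13) hi=[30] (size 1, min 30) -> median=13
Step 4: insert 49 -> lo=[9, 13] (size 2, max 13) hi=[30, 49] (size 2, min 30) -> median=21.5
Step 5: insert 24 -> lo=[9, 13, 24] (size 3, max 24) hi=[30, 49] (size 2, min 30) -> median=24

Answer: 24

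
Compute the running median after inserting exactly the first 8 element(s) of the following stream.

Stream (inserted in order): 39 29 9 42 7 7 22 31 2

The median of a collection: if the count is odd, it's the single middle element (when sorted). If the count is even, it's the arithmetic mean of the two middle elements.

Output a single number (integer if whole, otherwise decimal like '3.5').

Answer: 25.5

Derivation:
Step 1: insert 39 -> lo=[39] (size 1, max 39) hi=[] (size 0) -> median=39
Step 2: insert 29 -> lo=[29] (size 1, max 29) hi=[39] (size 1, min 39) -> median=34
Step 3: insert 9 -> lo=[9, 29] (size 2, max 29) hi=[39] (size 1, min 39) -> median=29
Step 4: insert 42 -> lo=[9, 29] (size 2, max 29) hi=[39, 42] (size 2, min 39) -> median=34
Step 5: insert 7 -> lo=[7, 9, 29] (size 3, max 29) hi=[39, 42] (size 2, min 39) -> median=29
Step 6: insert 7 -> lo=[7, 7, 9] (size 3, max 9) hi=[29, 39, 42] (size 3, min 29) -> median=19
Step 7: insert 22 -> lo=[7, 7, 9, 22] (size 4, max 22) hi=[29, 39, 42] (size 3, min 29) -> median=22
Step 8: insert 31 -> lo=[7, 7, 9, 22] (size 4, max 22) hi=[29, 31, 39, 42] (size 4, min 29) -> median=25.5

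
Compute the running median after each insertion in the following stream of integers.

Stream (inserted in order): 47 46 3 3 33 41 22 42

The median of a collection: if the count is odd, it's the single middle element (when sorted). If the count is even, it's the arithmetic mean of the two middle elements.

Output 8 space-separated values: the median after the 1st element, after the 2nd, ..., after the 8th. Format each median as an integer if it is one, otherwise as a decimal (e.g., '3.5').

Answer: 47 46.5 46 24.5 33 37 33 37

Derivation:
Step 1: insert 47 -> lo=[47] (size 1, max 47) hi=[] (size 0) -> median=47
Step 2: insert 46 -> lo=[46] (size 1, max 46) hi=[47] (size 1, min 47) -> median=46.5
Step 3: insert 3 -> lo=[3, 46] (size 2, max 46) hi=[47] (size 1, min 47) -> median=46
Step 4: insert 3 -> lo=[3, 3] (size 2, max 3) hi=[46, 47] (size 2, min 46) -> median=24.5
Step 5: insert 33 -> lo=[3, 3, 33] (size 3, max 33) hi=[46, 47] (size 2, min 46) -> median=33
Step 6: insert 41 -> lo=[3, 3, 33] (size 3, max 33) hi=[41, 46, 47] (size 3, min 41) -> median=37
Step 7: insert 22 -> lo=[3, 3, 22, 33] (size 4, max 33) hi=[41, 46, 47] (size 3, min 41) -> median=33
Step 8: insert 42 -> lo=[3, 3, 22, 33] (size 4, max 33) hi=[41, 42, 46, 47] (size 4, min 41) -> median=37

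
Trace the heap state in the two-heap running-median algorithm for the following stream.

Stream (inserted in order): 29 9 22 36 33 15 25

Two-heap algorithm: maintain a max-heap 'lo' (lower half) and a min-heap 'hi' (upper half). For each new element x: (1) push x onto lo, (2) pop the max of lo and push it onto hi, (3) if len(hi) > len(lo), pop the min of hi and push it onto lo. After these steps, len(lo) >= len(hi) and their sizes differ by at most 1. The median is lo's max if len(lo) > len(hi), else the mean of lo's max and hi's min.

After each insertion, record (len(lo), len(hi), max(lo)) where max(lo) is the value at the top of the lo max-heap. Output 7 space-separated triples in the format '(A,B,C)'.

Answer: (1,0,29) (1,1,9) (2,1,22) (2,2,22) (3,2,29) (3,3,22) (4,3,25)

Derivation:
Step 1: insert 29 -> lo=[29] hi=[] -> (len(lo)=1, len(hi)=0, max(lo)=29)
Step 2: insert 9 -> lo=[9] hi=[29] -> (len(lo)=1, len(hi)=1, max(lo)=9)
Step 3: insert 22 -> lo=[9, 22] hi=[29] -> (len(lo)=2, len(hi)=1, max(lo)=22)
Step 4: insert 36 -> lo=[9, 22] hi=[29, 36] -> (len(lo)=2, len(hi)=2, max(lo)=22)
Step 5: insert 33 -> lo=[9, 22, 29] hi=[33, 36] -> (len(lo)=3, len(hi)=2, max(lo)=29)
Step 6: insert 15 -> lo=[9, 15, 22] hi=[29, 33, 36] -> (len(lo)=3, len(hi)=3, max(lo)=22)
Step 7: insert 25 -> lo=[9, 15, 22, 25] hi=[29, 33, 36] -> (len(lo)=4, len(hi)=3, max(lo)=25)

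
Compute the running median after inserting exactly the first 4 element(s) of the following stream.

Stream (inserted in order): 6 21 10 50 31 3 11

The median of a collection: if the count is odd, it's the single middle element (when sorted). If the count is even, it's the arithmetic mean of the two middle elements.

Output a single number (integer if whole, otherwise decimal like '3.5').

Answer: 15.5

Derivation:
Step 1: insert 6 -> lo=[6] (size 1, max 6) hi=[] (size 0) -> median=6
Step 2: insert 21 -> lo=[6] (size 1, max 6) hi=[21] (size 1, min 21) -> median=13.5
Step 3: insert 10 -> lo=[6, 10] (size 2, max 10) hi=[21] (size 1, min 21) -> median=10
Step 4: insert 50 -> lo=[6, 10] (size 2, max 10) hi=[21, 50] (size 2, min 21) -> median=15.5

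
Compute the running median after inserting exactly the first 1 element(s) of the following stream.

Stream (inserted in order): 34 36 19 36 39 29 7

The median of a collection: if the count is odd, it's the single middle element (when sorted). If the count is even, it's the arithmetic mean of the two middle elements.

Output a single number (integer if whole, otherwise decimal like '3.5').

Answer: 34

Derivation:
Step 1: insert 34 -> lo=[34] (size 1, max 34) hi=[] (size 0) -> median=34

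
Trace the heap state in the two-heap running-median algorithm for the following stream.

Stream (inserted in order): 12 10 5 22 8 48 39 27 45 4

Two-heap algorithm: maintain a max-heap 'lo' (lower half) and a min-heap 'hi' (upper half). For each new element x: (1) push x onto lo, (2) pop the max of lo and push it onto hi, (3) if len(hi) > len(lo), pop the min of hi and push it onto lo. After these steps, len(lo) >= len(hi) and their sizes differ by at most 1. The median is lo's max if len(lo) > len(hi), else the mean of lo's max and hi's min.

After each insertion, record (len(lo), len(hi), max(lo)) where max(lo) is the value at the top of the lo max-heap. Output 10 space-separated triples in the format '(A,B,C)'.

Answer: (1,0,12) (1,1,10) (2,1,10) (2,2,10) (3,2,10) (3,3,10) (4,3,12) (4,4,12) (5,4,22) (5,5,12)

Derivation:
Step 1: insert 12 -> lo=[12] hi=[] -> (len(lo)=1, len(hi)=0, max(lo)=12)
Step 2: insert 10 -> lo=[10] hi=[12] -> (len(lo)=1, len(hi)=1, max(lo)=10)
Step 3: insert 5 -> lo=[5, 10] hi=[12] -> (len(lo)=2, len(hi)=1, max(lo)=10)
Step 4: insert 22 -> lo=[5, 10] hi=[12, 22] -> (len(lo)=2, len(hi)=2, max(lo)=10)
Step 5: insert 8 -> lo=[5, 8, 10] hi=[12, 22] -> (len(lo)=3, len(hi)=2, max(lo)=10)
Step 6: insert 48 -> lo=[5, 8, 10] hi=[12, 22, 48] -> (len(lo)=3, len(hi)=3, max(lo)=10)
Step 7: insert 39 -> lo=[5, 8, 10, 12] hi=[22, 39, 48] -> (len(lo)=4, len(hi)=3, max(lo)=12)
Step 8: insert 27 -> lo=[5, 8, 10, 12] hi=[22, 27, 39, 48] -> (len(lo)=4, len(hi)=4, max(lo)=12)
Step 9: insert 45 -> lo=[5, 8, 10, 12, 22] hi=[27, 39, 45, 48] -> (len(lo)=5, len(hi)=4, max(lo)=22)
Step 10: insert 4 -> lo=[4, 5, 8, 10, 12] hi=[22, 27, 39, 45, 48] -> (len(lo)=5, len(hi)=5, max(lo)=12)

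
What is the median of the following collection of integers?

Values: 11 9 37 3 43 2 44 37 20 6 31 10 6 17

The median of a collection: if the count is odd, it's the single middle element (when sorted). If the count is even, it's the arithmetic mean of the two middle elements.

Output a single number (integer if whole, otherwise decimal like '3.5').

Answer: 14

Derivation:
Step 1: insert 11 -> lo=[11] (size 1, max 11) hi=[] (size 0) -> median=11
Step 2: insert 9 -> lo=[9] (size 1, max 9) hi=[11] (size 1, min 11) -> median=10
Step 3: insert 37 -> lo=[9, 11] (size 2, max 11) hi=[37] (size 1, min 37) -> median=11
Step 4: insert 3 -> lo=[3, 9] (size 2, max 9) hi=[11, 37] (size 2, min 11) -> median=10
Step 5: insert 43 -> lo=[3, 9, 11] (size 3, max 11) hi=[37, 43] (size 2, min 37) -> median=11
Step 6: insert 2 -> lo=[2, 3, 9] (size 3, max 9) hi=[11, 37, 43] (size 3, min 11) -> median=10
Step 7: insert 44 -> lo=[2, 3, 9, 11] (size 4, max 11) hi=[37, 43, 44] (size 3, min 37) -> median=11
Step 8: insert 37 -> lo=[2, 3, 9, 11] (size 4, max 11) hi=[37, 37, 43, 44] (size 4, min 37) -> median=24
Step 9: insert 20 -> lo=[2, 3, 9, 11, 20] (size 5, max 20) hi=[37, 37, 43, 44] (size 4, min 37) -> median=20
Step 10: insert 6 -> lo=[2, 3, 6, 9, 11] (size 5, max 11) hi=[20, 37, 37, 43, 44] (size 5, min 20) -> median=15.5
Step 11: insert 31 -> lo=[2, 3, 6, 9, 11, 20] (size 6, max 20) hi=[31, 37, 37, 43, 44] (size 5, min 31) -> median=20
Step 12: insert 10 -> lo=[2, 3, 6, 9, 10, 11] (size 6, max 11) hi=[20, 31, 37, 37, 43, 44] (size 6, min 20) -> median=15.5
Step 13: insert 6 -> lo=[2, 3, 6, 6, 9, 10, 11] (size 7, max 11) hi=[20, 31, 37, 37, 43, 44] (size 6, min 20) -> median=11
Step 14: insert 17 -> lo=[2, 3, 6, 6, 9, 10, 11] (size 7, max 11) hi=[17, 20, 31, 37, 37, 43, 44] (size 7, min 17) -> median=14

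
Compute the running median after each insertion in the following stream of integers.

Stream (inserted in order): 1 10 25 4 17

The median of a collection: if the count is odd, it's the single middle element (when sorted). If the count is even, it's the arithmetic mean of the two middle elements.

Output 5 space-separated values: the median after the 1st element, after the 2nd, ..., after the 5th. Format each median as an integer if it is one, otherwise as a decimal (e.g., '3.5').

Answer: 1 5.5 10 7 10

Derivation:
Step 1: insert 1 -> lo=[1] (size 1, max 1) hi=[] (size 0) -> median=1
Step 2: insert 10 -> lo=[1] (size 1, max 1) hi=[10] (size 1, min 10) -> median=5.5
Step 3: insert 25 -> lo=[1, 10] (size 2, max 10) hi=[25] (size 1, min 25) -> median=10
Step 4: insert 4 -> lo=[1, 4] (size 2, max 4) hi=[10, 25] (size 2, min 10) -> median=7
Step 5: insert 17 -> lo=[1, 4, 10] (size 3, max 10) hi=[17, 25] (size 2, min 17) -> median=10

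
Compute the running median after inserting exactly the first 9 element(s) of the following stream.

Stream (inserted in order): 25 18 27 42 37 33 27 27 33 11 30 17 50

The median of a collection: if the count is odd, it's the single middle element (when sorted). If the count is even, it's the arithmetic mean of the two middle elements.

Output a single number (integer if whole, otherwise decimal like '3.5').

Step 1: insert 25 -> lo=[25] (size 1, max 25) hi=[] (size 0) -> median=25
Step 2: insert 18 -> lo=[18] (size 1, max 18) hi=[25] (size 1, min 25) -> median=21.5
Step 3: insert 27 -> lo=[18, 25] (size 2, max 25) hi=[27] (size 1, min 27) -> median=25
Step 4: insert 42 -> lo=[18, 25] (size 2, max 25) hi=[27, 42] (size 2, min 27) -> median=26
Step 5: insert 37 -> lo=[18, 25, 27] (size 3, max 27) hi=[37, 42] (size 2, min 37) -> median=27
Step 6: insert 33 -> lo=[18, 25, 27] (size 3, max 27) hi=[33, 37, 42] (size 3, min 33) -> median=30
Step 7: insert 27 -> lo=[18, 25, 27, 27] (size 4, max 27) hi=[33, 37, 42] (size 3, min 33) -> median=27
Step 8: insert 27 -> lo=[18, 25, 27, 27] (size 4, max 27) hi=[27, 33, 37, 42] (size 4, min 27) -> median=27
Step 9: insert 33 -> lo=[18, 25, 27, 27, 27] (size 5, max 27) hi=[33, 33, 37, 42] (size 4, min 33) -> median=27

Answer: 27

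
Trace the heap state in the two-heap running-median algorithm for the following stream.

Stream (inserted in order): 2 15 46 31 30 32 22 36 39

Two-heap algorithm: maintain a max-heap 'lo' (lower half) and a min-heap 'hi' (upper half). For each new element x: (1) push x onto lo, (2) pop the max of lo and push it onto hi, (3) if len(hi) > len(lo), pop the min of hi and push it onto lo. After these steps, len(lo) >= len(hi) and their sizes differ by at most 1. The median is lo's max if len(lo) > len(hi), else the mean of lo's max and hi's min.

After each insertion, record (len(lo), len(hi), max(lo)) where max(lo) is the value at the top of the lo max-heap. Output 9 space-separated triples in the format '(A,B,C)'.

Step 1: insert 2 -> lo=[2] hi=[] -> (len(lo)=1, len(hi)=0, max(lo)=2)
Step 2: insert 15 -> lo=[2] hi=[15] -> (len(lo)=1, len(hi)=1, max(lo)=2)
Step 3: insert 46 -> lo=[2, 15] hi=[46] -> (len(lo)=2, len(hi)=1, max(lo)=15)
Step 4: insert 31 -> lo=[2, 15] hi=[31, 46] -> (len(lo)=2, len(hi)=2, max(lo)=15)
Step 5: insert 30 -> lo=[2, 15, 30] hi=[31, 46] -> (len(lo)=3, len(hi)=2, max(lo)=30)
Step 6: insert 32 -> lo=[2, 15, 30] hi=[31, 32, 46] -> (len(lo)=3, len(hi)=3, max(lo)=30)
Step 7: insert 22 -> lo=[2, 15, 22, 30] hi=[31, 32, 46] -> (len(lo)=4, len(hi)=3, max(lo)=30)
Step 8: insert 36 -> lo=[2, 15, 22, 30] hi=[31, 32, 36, 46] -> (len(lo)=4, len(hi)=4, max(lo)=30)
Step 9: insert 39 -> lo=[2, 15, 22, 30, 31] hi=[32, 36, 39, 46] -> (len(lo)=5, len(hi)=4, max(lo)=31)

Answer: (1,0,2) (1,1,2) (2,1,15) (2,2,15) (3,2,30) (3,3,30) (4,3,30) (4,4,30) (5,4,31)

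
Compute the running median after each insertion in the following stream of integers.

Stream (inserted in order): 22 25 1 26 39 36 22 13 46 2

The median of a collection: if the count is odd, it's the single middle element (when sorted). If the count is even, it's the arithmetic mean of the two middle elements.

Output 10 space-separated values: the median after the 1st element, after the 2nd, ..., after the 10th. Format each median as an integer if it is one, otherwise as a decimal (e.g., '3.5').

Step 1: insert 22 -> lo=[22] (size 1, max 22) hi=[] (size 0) -> median=22
Step 2: insert 25 -> lo=[22] (size 1, max 22) hi=[25] (size 1, min 25) -> median=23.5
Step 3: insert 1 -> lo=[1, 22] (size 2, max 22) hi=[25] (size 1, min 25) -> median=22
Step 4: insert 26 -> lo=[1, 22] (size 2, max 22) hi=[25, 26] (size 2, min 25) -> median=23.5
Step 5: insert 39 -> lo=[1, 22, 25] (size 3, max 25) hi=[26, 39] (size 2, min 26) -> median=25
Step 6: insert 36 -> lo=[1, 22, 25] (size 3, max 25) hi=[26, 36, 39] (size 3, min 26) -> median=25.5
Step 7: insert 22 -> lo=[1, 22, 22, 25] (size 4, max 25) hi=[26, 36, 39] (size 3, min 26) -> median=25
Step 8: insert 13 -> lo=[1, 13, 22, 22] (size 4, max 22) hi=[25, 26, 36, 39] (size 4, min 25) -> median=23.5
Step 9: insert 46 -> lo=[1, 13, 22, 22, 25] (size 5, max 25) hi=[26, 36, 39, 46] (size 4, min 26) -> median=25
Step 10: insert 2 -> lo=[1, 2, 13, 22, 22] (size 5, max 22) hi=[25, 26, 36, 39, 46] (size 5, min 25) -> median=23.5

Answer: 22 23.5 22 23.5 25 25.5 25 23.5 25 23.5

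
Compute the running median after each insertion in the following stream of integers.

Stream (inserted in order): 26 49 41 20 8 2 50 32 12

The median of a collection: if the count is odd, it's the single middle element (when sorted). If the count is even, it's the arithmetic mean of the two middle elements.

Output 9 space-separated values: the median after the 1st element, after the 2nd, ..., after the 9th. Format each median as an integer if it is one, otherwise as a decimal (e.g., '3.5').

Answer: 26 37.5 41 33.5 26 23 26 29 26

Derivation:
Step 1: insert 26 -> lo=[26] (size 1, max 26) hi=[] (size 0) -> median=26
Step 2: insert 49 -> lo=[26] (size 1, max 26) hi=[49] (size 1, min 49) -> median=37.5
Step 3: insert 41 -> lo=[26, 41] (size 2, max 41) hi=[49] (size 1, min 49) -> median=41
Step 4: insert 20 -> lo=[20, 26] (size 2, max 26) hi=[41, 49] (size 2, min 41) -> median=33.5
Step 5: insert 8 -> lo=[8, 20, 26] (size 3, max 26) hi=[41, 49] (size 2, min 41) -> median=26
Step 6: insert 2 -> lo=[2, 8, 20] (size 3, max 20) hi=[26, 41, 49] (size 3, min 26) -> median=23
Step 7: insert 50 -> lo=[2, 8, 20, 26] (size 4, max 26) hi=[41, 49, 50] (size 3, min 41) -> median=26
Step 8: insert 32 -> lo=[2, 8, 20, 26] (size 4, max 26) hi=[32, 41, 49, 50] (size 4, min 32) -> median=29
Step 9: insert 12 -> lo=[2, 8, 12, 20, 26] (size 5, max 26) hi=[32, 41, 49, 50] (size 4, min 32) -> median=26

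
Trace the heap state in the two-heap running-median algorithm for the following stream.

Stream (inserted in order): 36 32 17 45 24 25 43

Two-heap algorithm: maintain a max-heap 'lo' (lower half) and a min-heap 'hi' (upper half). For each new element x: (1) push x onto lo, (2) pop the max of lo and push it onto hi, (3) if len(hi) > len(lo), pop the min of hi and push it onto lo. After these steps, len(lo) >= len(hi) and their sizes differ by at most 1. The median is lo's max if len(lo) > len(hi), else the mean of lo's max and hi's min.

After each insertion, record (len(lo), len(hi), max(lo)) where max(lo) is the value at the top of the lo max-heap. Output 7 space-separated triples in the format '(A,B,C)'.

Answer: (1,0,36) (1,1,32) (2,1,32) (2,2,32) (3,2,32) (3,3,25) (4,3,32)

Derivation:
Step 1: insert 36 -> lo=[36] hi=[] -> (len(lo)=1, len(hi)=0, max(lo)=36)
Step 2: insert 32 -> lo=[32] hi=[36] -> (len(lo)=1, len(hi)=1, max(lo)=32)
Step 3: insert 17 -> lo=[17, 32] hi=[36] -> (len(lo)=2, len(hi)=1, max(lo)=32)
Step 4: insert 45 -> lo=[17, 32] hi=[36, 45] -> (len(lo)=2, len(hi)=2, max(lo)=32)
Step 5: insert 24 -> lo=[17, 24, 32] hi=[36, 45] -> (len(lo)=3, len(hi)=2, max(lo)=32)
Step 6: insert 25 -> lo=[17, 24, 25] hi=[32, 36, 45] -> (len(lo)=3, len(hi)=3, max(lo)=25)
Step 7: insert 43 -> lo=[17, 24, 25, 32] hi=[36, 43, 45] -> (len(lo)=4, len(hi)=3, max(lo)=32)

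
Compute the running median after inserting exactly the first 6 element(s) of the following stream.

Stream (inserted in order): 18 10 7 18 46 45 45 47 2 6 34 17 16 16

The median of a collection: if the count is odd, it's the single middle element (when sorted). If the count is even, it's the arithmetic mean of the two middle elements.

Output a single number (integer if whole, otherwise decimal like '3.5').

Answer: 18

Derivation:
Step 1: insert 18 -> lo=[18] (size 1, max 18) hi=[] (size 0) -> median=18
Step 2: insert 10 -> lo=[10] (size 1, max 10) hi=[18] (size 1, min 18) -> median=14
Step 3: insert 7 -> lo=[7, 10] (size 2, max 10) hi=[18] (size 1, min 18) -> median=10
Step 4: insert 18 -> lo=[7, 10] (size 2, max 10) hi=[18, 18] (size 2, min 18) -> median=14
Step 5: insert 46 -> lo=[7, 10, 18] (size 3, max 18) hi=[18, 46] (size 2, min 18) -> median=18
Step 6: insert 45 -> lo=[7, 10, 18] (size 3, max 18) hi=[18, 45, 46] (size 3, min 18) -> median=18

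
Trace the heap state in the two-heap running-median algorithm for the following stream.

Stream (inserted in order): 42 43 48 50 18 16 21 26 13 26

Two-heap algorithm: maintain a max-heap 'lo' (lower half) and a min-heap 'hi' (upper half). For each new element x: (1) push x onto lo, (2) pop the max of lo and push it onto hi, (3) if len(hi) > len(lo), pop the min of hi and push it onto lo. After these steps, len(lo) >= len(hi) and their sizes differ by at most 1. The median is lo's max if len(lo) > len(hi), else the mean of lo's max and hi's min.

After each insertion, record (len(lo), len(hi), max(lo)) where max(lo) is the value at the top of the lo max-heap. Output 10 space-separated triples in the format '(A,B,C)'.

Answer: (1,0,42) (1,1,42) (2,1,43) (2,2,43) (3,2,43) (3,3,42) (4,3,42) (4,4,26) (5,4,26) (5,5,26)

Derivation:
Step 1: insert 42 -> lo=[42] hi=[] -> (len(lo)=1, len(hi)=0, max(lo)=42)
Step 2: insert 43 -> lo=[42] hi=[43] -> (len(lo)=1, len(hi)=1, max(lo)=42)
Step 3: insert 48 -> lo=[42, 43] hi=[48] -> (len(lo)=2, len(hi)=1, max(lo)=43)
Step 4: insert 50 -> lo=[42, 43] hi=[48, 50] -> (len(lo)=2, len(hi)=2, max(lo)=43)
Step 5: insert 18 -> lo=[18, 42, 43] hi=[48, 50] -> (len(lo)=3, len(hi)=2, max(lo)=43)
Step 6: insert 16 -> lo=[16, 18, 42] hi=[43, 48, 50] -> (len(lo)=3, len(hi)=3, max(lo)=42)
Step 7: insert 21 -> lo=[16, 18, 21, 42] hi=[43, 48, 50] -> (len(lo)=4, len(hi)=3, max(lo)=42)
Step 8: insert 26 -> lo=[16, 18, 21, 26] hi=[42, 43, 48, 50] -> (len(lo)=4, len(hi)=4, max(lo)=26)
Step 9: insert 13 -> lo=[13, 16, 18, 21, 26] hi=[42, 43, 48, 50] -> (len(lo)=5, len(hi)=4, max(lo)=26)
Step 10: insert 26 -> lo=[13, 16, 18, 21, 26] hi=[26, 42, 43, 48, 50] -> (len(lo)=5, len(hi)=5, max(lo)=26)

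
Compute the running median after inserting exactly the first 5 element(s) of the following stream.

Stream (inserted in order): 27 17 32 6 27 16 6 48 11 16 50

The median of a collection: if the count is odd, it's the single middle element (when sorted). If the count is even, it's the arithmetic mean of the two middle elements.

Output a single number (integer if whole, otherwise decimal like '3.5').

Answer: 27

Derivation:
Step 1: insert 27 -> lo=[27] (size 1, max 27) hi=[] (size 0) -> median=27
Step 2: insert 17 -> lo=[17] (size 1, max 17) hi=[27] (size 1, min 27) -> median=22
Step 3: insert 32 -> lo=[17, 27] (size 2, max 27) hi=[32] (size 1, min 32) -> median=27
Step 4: insert 6 -> lo=[6, 17] (size 2, max 17) hi=[27, 32] (size 2, min 27) -> median=22
Step 5: insert 27 -> lo=[6, 17, 27] (size 3, max 27) hi=[27, 32] (size 2, min 27) -> median=27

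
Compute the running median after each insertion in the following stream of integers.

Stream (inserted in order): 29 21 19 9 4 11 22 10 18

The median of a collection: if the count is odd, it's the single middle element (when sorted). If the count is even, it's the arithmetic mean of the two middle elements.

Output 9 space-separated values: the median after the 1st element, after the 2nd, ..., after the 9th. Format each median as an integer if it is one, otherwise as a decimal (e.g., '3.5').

Step 1: insert 29 -> lo=[29] (size 1, max 29) hi=[] (size 0) -> median=29
Step 2: insert 21 -> lo=[21] (size 1, max 21) hi=[29] (size 1, min 29) -> median=25
Step 3: insert 19 -> lo=[19, 21] (size 2, max 21) hi=[29] (size 1, min 29) -> median=21
Step 4: insert 9 -> lo=[9, 19] (size 2, max 19) hi=[21, 29] (size 2, min 21) -> median=20
Step 5: insert 4 -> lo=[4, 9, 19] (size 3, max 19) hi=[21, 29] (size 2, min 21) -> median=19
Step 6: insert 11 -> lo=[4, 9, 11] (size 3, max 11) hi=[19, 21, 29] (size 3, min 19) -> median=15
Step 7: insert 22 -> lo=[4, 9, 11, 19] (size 4, max 19) hi=[21, 22, 29] (size 3, min 21) -> median=19
Step 8: insert 10 -> lo=[4, 9, 10, 11] (size 4, max 11) hi=[19, 21, 22, 29] (size 4, min 19) -> median=15
Step 9: insert 18 -> lo=[4, 9, 10, 11, 18] (size 5, max 18) hi=[19, 21, 22, 29] (size 4, min 19) -> median=18

Answer: 29 25 21 20 19 15 19 15 18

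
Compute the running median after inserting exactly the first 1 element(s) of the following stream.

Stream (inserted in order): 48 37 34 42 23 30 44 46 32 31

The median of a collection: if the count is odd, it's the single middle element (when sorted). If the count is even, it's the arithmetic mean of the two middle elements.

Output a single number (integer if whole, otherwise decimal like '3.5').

Answer: 48

Derivation:
Step 1: insert 48 -> lo=[48] (size 1, max 48) hi=[] (size 0) -> median=48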